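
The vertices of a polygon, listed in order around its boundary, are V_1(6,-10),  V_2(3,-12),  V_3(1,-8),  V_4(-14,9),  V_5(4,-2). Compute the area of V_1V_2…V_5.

96.5

V_1→V_2: (6)(-12) − (3)(-10) = -42
V_2→V_3: (3)(-8) − (1)(-12) = -12
V_3→V_4: (1)(9) − (-14)(-8) = -103
V_4→V_5: (-14)(-2) − (4)(9) = -8
V_5→V_1: (4)(-10) − (6)(-2) = -28
Σ = -193
Area = |Σ|/2 = 96.5.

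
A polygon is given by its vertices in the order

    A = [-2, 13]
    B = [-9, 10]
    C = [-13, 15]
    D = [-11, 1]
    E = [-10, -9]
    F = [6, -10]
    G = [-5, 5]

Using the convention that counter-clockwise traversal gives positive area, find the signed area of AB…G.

216

A→B: (-2)(10) − (-9)(13) = 97
B→C: (-9)(15) − (-13)(10) = -5
C→D: (-13)(1) − (-11)(15) = 152
D→E: (-11)(-9) − (-10)(1) = 109
E→F: (-10)(-10) − (6)(-9) = 154
F→G: (6)(5) − (-5)(-10) = -20
G→A: (-5)(13) − (-2)(5) = -55
Σ = 432
Signed area = Σ/2 = 216 (positive ⇒ counter-clockwise traversal).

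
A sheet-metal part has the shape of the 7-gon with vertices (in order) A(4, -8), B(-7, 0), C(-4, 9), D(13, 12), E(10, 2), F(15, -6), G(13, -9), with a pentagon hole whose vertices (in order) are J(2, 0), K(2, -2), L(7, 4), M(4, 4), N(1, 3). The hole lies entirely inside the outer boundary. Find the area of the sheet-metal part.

280.5

Outer boundary:
Apply the shoelace (surveyor's) formula: 2A = Σ (x_i·y_{i+1} − x_{i+1}·y_i), indices taken mod 7.
Σ = (-56) + (-63) + (-165) + (-94) + (-90) + (-57) + (-68) = -593
Area = |Σ|/2 = 296.5.
Hole:
Apply the shoelace (surveyor's) formula: 2A = Σ (x_i·y_{i+1} − x_{i+1}·y_i), indices taken mod 5.
Cross-terms: -4, 22, 12, 8, -6  ⇒  Σ = 32
Area = |Σ|/2 = 16.
Net area = 296.5 − 16 = 280.5.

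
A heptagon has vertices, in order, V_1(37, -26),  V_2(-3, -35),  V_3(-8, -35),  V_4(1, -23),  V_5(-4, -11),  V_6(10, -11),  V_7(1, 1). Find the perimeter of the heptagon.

148

|V_1V_2| = √((-40)² + (-9)²) = √1681 = 41
|V_2V_3| = √((-5)² + (0)²) = √25 = 5
|V_3V_4| = √((9)² + (12)²) = √225 = 15
|V_4V_5| = √((-5)² + (12)²) = √169 = 13
|V_5V_6| = √((14)² + (0)²) = √196 = 14
|V_6V_7| = √((-9)² + (12)²) = √225 = 15
|V_7V_1| = √((36)² + (-27)²) = √2025 = 45
Perimeter = 41 + 5 + 15 + 13 + 14 + 15 + 45 = 148.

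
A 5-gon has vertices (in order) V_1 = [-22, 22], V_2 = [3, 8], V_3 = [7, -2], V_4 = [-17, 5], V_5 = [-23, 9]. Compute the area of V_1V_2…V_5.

V_1→V_2: (-22)(8) − (3)(22) = -242
V_2→V_3: (3)(-2) − (7)(8) = -62
V_3→V_4: (7)(5) − (-17)(-2) = 1
V_4→V_5: (-17)(9) − (-23)(5) = -38
V_5→V_1: (-23)(22) − (-22)(9) = -308
Σ = -649
Area = |Σ|/2 = 324.5.

324.5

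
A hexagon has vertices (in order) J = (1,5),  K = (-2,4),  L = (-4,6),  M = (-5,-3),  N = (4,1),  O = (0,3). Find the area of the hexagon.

38

J→K: (1)(4) − (-2)(5) = 14
K→L: (-2)(6) − (-4)(4) = 4
L→M: (-4)(-3) − (-5)(6) = 42
M→N: (-5)(1) − (4)(-3) = 7
N→O: (4)(3) − (0)(1) = 12
O→J: (0)(5) − (1)(3) = -3
Σ = 76
Area = |Σ|/2 = 38.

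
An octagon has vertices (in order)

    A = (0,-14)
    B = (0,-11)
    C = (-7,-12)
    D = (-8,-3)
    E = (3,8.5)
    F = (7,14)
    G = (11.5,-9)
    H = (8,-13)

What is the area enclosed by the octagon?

Σ = (0) + (-77) + (-75) + (-59) + (-17.5) + (-224) + (-77.5) + (-112) = -642
Area = |Σ|/2 = 321.

321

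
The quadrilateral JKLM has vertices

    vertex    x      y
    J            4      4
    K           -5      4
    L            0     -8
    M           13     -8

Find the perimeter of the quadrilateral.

50

|JK| = √((-9)² + (0)²) = √81 = 9
|KL| = √((5)² + (-12)²) = √169 = 13
|LM| = √((13)² + (0)²) = √169 = 13
|MJ| = √((-9)² + (12)²) = √225 = 15
Perimeter = 9 + 13 + 13 + 15 = 50.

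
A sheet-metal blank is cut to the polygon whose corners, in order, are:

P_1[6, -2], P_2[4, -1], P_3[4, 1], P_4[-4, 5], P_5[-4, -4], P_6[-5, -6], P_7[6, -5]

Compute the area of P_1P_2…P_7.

Cross-terms: 2, 8, 24, 36, 4, 61, 18  ⇒  Σ = 153
Area = |Σ|/2 = 76.5.

76.5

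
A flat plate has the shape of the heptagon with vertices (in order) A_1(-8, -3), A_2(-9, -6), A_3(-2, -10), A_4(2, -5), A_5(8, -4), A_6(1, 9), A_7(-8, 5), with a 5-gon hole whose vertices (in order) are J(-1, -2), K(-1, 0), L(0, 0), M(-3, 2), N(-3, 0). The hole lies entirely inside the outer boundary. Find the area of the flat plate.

Outer boundary:
Apply the surveyor's formula: 2A = Σ (x_i·y_{i+1} − x_{i+1}·y_i), indices taken mod 7.
Cross-terms: 21, 78, 30, 32, 76, 77, 64  ⇒  Σ = 378
Area = |Σ|/2 = 189.
Hole:
Apply Gauss's area formula: 2A = Σ (x_i·y_{i+1} − x_{i+1}·y_i), indices taken mod 5.
Σ = (-2) + (0) + (0) + (6) + (6) = 10
Area = |Σ|/2 = 5.
Net area = 189 − 5 = 184.

184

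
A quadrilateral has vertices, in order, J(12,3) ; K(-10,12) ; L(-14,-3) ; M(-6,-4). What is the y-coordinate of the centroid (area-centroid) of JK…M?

Apply the surveyor's formula. First the cross-terms c_i = x_i·y_{i+1} − x_{i+1}·y_i:
  174, 198, 38, 30  ⇒  2A = 440, A = 220.
Then Σ (y_i + y_{i+1})·c_i = 4096, so ȳ = 4096 / (6·220) = 512/165.

512/165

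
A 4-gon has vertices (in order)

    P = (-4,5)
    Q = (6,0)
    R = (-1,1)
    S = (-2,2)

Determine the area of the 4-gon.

P→Q: (-4)(0) − (6)(5) = -30
Q→R: (6)(1) − (-1)(0) = 6
R→S: (-1)(2) − (-2)(1) = 0
S→P: (-2)(5) − (-4)(2) = -2
Σ = -26
Area = |Σ|/2 = 13.

13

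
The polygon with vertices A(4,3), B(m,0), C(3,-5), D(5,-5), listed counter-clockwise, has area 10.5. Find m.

The doubled signed area Σ (x_i y_{i+1} − x_{i+1} y_i) is linear in m.
With m=0 it equals 45; the coefficient of m is -8 (from the two edges through B).
So -8·m + 45 = 2·10.5 = 21 ⇒ m = 3.

3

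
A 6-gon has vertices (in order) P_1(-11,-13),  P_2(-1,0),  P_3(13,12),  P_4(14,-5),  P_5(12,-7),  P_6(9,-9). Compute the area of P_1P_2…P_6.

278.5

P_1→P_2: (-11)(0) − (-1)(-13) = -13
P_2→P_3: (-1)(12) − (13)(0) = -12
P_3→P_4: (13)(-5) − (14)(12) = -233
P_4→P_5: (14)(-7) − (12)(-5) = -38
P_5→P_6: (12)(-9) − (9)(-7) = -45
P_6→P_1: (9)(-13) − (-11)(-9) = -216
Σ = -557
Area = |Σ|/2 = 278.5.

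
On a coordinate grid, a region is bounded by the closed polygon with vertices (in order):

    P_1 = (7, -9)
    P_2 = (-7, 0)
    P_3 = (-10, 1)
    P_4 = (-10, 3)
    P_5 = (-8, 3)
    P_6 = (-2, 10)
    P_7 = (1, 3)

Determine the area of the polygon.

Σ = (-63) + (-7) + (-20) + (-6) + (-74) + (-16) + (-30) = -216
Area = |Σ|/2 = 108.

108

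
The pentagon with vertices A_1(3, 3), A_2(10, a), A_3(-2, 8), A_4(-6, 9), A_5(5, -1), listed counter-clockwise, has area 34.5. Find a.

2

Write out the shoelace sum; only the two edges meeting at A_2 involve a:
2·Area = [(3·a − 10·3) + (10·8 − (-2)·a)] + 9
       = 5·a + 59 = 69
⇒ a = 2.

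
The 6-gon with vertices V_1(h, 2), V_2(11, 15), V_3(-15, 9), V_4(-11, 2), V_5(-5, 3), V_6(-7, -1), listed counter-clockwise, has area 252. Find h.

9

The doubled signed area Σ (x_i y_{i+1} − x_{i+1} y_i) is linear in h.
With h=0 it equals 360; the coefficient of h is 16 (from the two edges through V_1).
So 16·h + 360 = 2·252 = 504 ⇒ h = 9.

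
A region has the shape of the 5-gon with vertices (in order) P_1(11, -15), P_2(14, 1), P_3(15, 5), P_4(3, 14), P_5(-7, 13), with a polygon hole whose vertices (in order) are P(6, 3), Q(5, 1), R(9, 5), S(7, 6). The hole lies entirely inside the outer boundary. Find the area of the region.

Outer boundary:
Apply the shoelace (surveyor's) formula: 2A = Σ (x_i·y_{i+1} − x_{i+1}·y_i), indices taken mod 5.
Σ = (221) + (55) + (195) + (137) + (-38) = 570
Area = |Σ|/2 = 285.
Hole:
Σ = (-9) + (16) + (19) + (-15) = 11
Area = |Σ|/2 = 5.5.
Net area = 285 − 5.5 = 279.5.

279.5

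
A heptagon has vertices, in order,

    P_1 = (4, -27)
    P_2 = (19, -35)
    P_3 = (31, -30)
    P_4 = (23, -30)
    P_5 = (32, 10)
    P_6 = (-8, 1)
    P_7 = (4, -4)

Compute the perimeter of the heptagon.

156

|P_1P_2| = √((15)² + (-8)²) = √289 = 17
|P_2P_3| = √((12)² + (5)²) = √169 = 13
|P_3P_4| = √((-8)² + (0)²) = √64 = 8
|P_4P_5| = √((9)² + (40)²) = √1681 = 41
|P_5P_6| = √((-40)² + (-9)²) = √1681 = 41
|P_6P_7| = √((12)² + (-5)²) = √169 = 13
|P_7P_1| = √((0)² + (-23)²) = √529 = 23
Perimeter = 17 + 13 + 8 + 41 + 41 + 13 + 23 = 156.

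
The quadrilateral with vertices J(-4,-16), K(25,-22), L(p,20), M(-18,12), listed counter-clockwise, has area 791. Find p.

Write out the shoelace sum; only the two edges meeting at L involve p:
2·Area = [(25·20 − p·(-22)) + (p·12 − (-18)·20)] + 824
       = 34·p + 1684 = 1582
⇒ p = -3.

-3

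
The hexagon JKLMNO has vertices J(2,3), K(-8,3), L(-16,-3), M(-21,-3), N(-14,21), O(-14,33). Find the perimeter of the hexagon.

|JK| = √((-10)² + (0)²) = √100 = 10
|KL| = √((-8)² + (-6)²) = √100 = 10
|LM| = √((-5)² + (0)²) = √25 = 5
|MN| = √((7)² + (24)²) = √625 = 25
|NO| = √((0)² + (12)²) = √144 = 12
|OJ| = √((16)² + (-30)²) = √1156 = 34
Perimeter = 10 + 10 + 5 + 25 + 12 + 34 = 96.

96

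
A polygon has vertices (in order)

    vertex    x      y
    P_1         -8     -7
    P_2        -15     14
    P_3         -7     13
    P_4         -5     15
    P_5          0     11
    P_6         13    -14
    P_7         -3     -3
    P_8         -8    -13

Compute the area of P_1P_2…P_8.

333

Apply the shoelace (surveyor's) formula: 2A = Σ (x_i·y_{i+1} − x_{i+1}·y_i), indices taken mod 8.
Cross-terms: -217, -97, -40, -55, -143, -81, 15, -48  ⇒  Σ = -666
Area = |Σ|/2 = 333.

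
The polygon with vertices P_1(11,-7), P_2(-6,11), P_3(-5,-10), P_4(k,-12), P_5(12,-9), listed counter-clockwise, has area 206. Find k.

The doubled signed area Σ (x_i y_{i+1} − x_{i+1} y_i) is linear in k.
With k=0 it equals 413; the coefficient of k is 1 (from the two edges through P_4).
So 1·k + 413 = 2·206 = 412 ⇒ k = -1.

-1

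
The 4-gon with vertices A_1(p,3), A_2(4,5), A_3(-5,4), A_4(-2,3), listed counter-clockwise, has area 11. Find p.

The doubled signed area Σ (x_i y_{i+1} − x_{i+1} y_i) is linear in p.
With p=0 it equals 16; the coefficient of p is 2 (from the two edges through A_1).
So 2·p + 16 = 2·11 = 22 ⇒ p = 3.

3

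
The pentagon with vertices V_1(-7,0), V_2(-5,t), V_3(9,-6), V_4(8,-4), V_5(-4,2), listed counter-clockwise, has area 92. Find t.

The doubled signed area Σ (x_i y_{i+1} − x_{i+1} y_i) is linear in t.
With t=0 it equals 56; the coefficient of t is -16 (from the two edges through V_2).
So -16·t + 56 = 2·92 = 184 ⇒ t = -8.

-8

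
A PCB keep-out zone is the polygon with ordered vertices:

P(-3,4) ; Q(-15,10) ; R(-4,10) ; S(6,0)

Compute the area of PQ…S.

58

Apply the surveyor's formula: 2A = Σ (x_i·y_{i+1} − x_{i+1}·y_i), indices taken mod 4.
Σ = (30) + (-110) + (-60) + (24) = -116
Area = |Σ|/2 = 58.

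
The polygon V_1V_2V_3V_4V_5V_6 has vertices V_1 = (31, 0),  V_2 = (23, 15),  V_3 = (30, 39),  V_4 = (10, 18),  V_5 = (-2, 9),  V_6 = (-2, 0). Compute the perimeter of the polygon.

|V_1V_2| = √((-8)² + (15)²) = √289 = 17
|V_2V_3| = √((7)² + (24)²) = √625 = 25
|V_3V_4| = √((-20)² + (-21)²) = √841 = 29
|V_4V_5| = √((-12)² + (-9)²) = √225 = 15
|V_5V_6| = √((0)² + (-9)²) = √81 = 9
|V_6V_1| = √((33)² + (0)²) = √1089 = 33
Perimeter = 17 + 25 + 29 + 15 + 9 + 33 = 128.

128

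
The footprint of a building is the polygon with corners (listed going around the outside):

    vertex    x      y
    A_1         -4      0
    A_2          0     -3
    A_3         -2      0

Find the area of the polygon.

3

Σ = (12) + (-6) + (0) = 6
Area = |Σ|/2 = 3.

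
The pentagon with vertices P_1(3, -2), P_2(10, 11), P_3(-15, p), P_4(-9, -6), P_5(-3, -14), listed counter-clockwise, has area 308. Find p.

Write out the shoelace sum; only the two edges meeting at P_3 involve p:
2·Area = [(10·p − (-15)·11) + ((-15)·(-6) − (-9)·p)] + 209
       = 19·p + 464 = 616
⇒ p = 8.

8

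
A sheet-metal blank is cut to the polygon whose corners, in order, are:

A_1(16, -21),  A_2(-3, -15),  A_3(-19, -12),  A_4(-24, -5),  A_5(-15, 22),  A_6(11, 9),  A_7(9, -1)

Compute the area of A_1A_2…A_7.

Apply the surveyor's formula: 2A = Σ (x_i·y_{i+1} − x_{i+1}·y_i), indices taken mod 7.
Σ = (-303) + (-249) + (-193) + (-603) + (-377) + (-92) + (-173) = -1990
Area = |Σ|/2 = 995.

995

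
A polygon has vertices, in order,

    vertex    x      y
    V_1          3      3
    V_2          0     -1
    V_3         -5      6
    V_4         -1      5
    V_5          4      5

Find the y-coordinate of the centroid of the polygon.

Apply Gauss's area formula. First the cross-terms c_i = x_i·y_{i+1} − x_{i+1}·y_i:
  -3, -5, -19, -25, -3  ⇒  2A = -55, A = -27.5.
Then Σ (y_i + y_{i+1})·c_i = -514, so ȳ = -514 / (6·(-27.5)) = 514/165.

514/165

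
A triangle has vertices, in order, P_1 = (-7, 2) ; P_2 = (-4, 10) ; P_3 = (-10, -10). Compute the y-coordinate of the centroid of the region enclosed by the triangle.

2/3

Apply the surveyor's formula. First the cross-terms c_i = x_i·y_{i+1} − x_{i+1}·y_i:
  -62, 140, -90  ⇒  2A = -12, A = -6.
Then Σ (y_i + y_{i+1})·c_i = -24, so ȳ = -24 / (6·(-6)) = 2/3.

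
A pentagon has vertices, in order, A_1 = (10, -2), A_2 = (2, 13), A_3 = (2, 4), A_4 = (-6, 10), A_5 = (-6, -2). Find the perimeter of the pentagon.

64

|A_1A_2| = √((-8)² + (15)²) = √289 = 17
|A_2A_3| = √((0)² + (-9)²) = √81 = 9
|A_3A_4| = √((-8)² + (6)²) = √100 = 10
|A_4A_5| = √((0)² + (-12)²) = √144 = 12
|A_5A_1| = √((16)² + (0)²) = √256 = 16
Perimeter = 17 + 9 + 10 + 12 + 16 = 64.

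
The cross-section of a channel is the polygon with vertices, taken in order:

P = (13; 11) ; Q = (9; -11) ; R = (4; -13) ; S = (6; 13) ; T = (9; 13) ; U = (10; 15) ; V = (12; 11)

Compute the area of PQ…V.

150

Apply the shoelace formula: 2A = Σ (x_i·y_{i+1} − x_{i+1}·y_i), indices taken mod 7.
Cross-terms: -242, -73, 130, -39, 5, -70, -11  ⇒  Σ = -300
Area = |Σ|/2 = 150.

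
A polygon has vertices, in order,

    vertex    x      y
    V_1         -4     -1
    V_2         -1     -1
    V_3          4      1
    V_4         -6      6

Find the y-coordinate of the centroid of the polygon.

Apply the surveyor's formula. First the cross-terms c_i = x_i·y_{i+1} − x_{i+1}·y_i:
  3, 3, 30, 30  ⇒  2A = 66, A = 33.
Then Σ (y_i + y_{i+1})·c_i = 354, so ȳ = 354 / (6·33) = 59/33.

59/33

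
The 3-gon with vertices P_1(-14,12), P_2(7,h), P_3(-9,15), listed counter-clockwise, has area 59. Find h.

Write out the shoelace sum; only the two edges meeting at P_2 involve h:
2·Area = [((-14)·h − 7·12) + (7·15 − (-9)·h)] + 102
       = -5·h + 123 = 118
⇒ h = 1.

1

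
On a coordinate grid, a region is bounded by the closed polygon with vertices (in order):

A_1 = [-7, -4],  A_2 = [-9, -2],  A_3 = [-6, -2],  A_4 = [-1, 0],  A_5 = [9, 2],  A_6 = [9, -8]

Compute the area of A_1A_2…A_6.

Apply the shoelace (surveyor's) formula: 2A = Σ (x_i·y_{i+1} − x_{i+1}·y_i), indices taken mod 6.
Σ = (-22) + (6) + (-2) + (-2) + (-90) + (-92) = -202
Area = |Σ|/2 = 101.

101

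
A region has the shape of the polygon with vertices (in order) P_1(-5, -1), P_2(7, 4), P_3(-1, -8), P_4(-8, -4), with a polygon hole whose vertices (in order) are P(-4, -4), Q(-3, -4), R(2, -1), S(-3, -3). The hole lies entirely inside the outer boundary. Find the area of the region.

Outer boundary:
Apply the shoelace (surveyor's) formula: 2A = Σ (x_i·y_{i+1} − x_{i+1}·y_i), indices taken mod 4.
Σ = (-13) + (-52) + (-60) + (-12) = -137
Area = |Σ|/2 = 68.5.
Hole:
Apply Gauss's area formula: 2A = Σ (x_i·y_{i+1} − x_{i+1}·y_i), indices taken mod 4.
Σ = (4) + (11) + (-9) + (0) = 6
Area = |Σ|/2 = 3.
Net area = 68.5 − 3 = 65.5.

65.5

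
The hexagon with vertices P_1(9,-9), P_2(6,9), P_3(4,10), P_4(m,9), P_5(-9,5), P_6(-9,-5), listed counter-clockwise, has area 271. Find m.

-10

Write out the shoelace sum; only the two edges meeting at P_4 involve m:
2·Area = [(4·9 − m·10) + (m·5 − (-9)·9)] + 375
       = -5·m + 492 = 542
⇒ m = -10.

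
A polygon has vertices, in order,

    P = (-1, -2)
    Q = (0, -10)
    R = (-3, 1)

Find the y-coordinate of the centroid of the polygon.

Apply the surveyor's formula. First the cross-terms c_i = x_i·y_{i+1} − x_{i+1}·y_i:
  10, -30, 7  ⇒  2A = -13, A = -6.5.
Then Σ (y_i + y_{i+1})·c_i = 143, so ȳ = 143 / (6·(-6.5)) = -11/3.

-11/3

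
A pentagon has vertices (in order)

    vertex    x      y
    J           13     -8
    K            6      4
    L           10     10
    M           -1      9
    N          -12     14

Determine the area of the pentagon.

Apply the surveyor's formula: 2A = Σ (x_i·y_{i+1} − x_{i+1}·y_i), indices taken mod 5.
Σ = (100) + (20) + (100) + (94) + (-86) = 228
Area = |Σ|/2 = 114.

114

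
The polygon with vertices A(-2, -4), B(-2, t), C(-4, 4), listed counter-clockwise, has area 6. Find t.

2

The doubled signed area Σ (x_i y_{i+1} − x_{i+1} y_i) is linear in t.
With t=0 it equals 8; the coefficient of t is 2 (from the two edges through B).
So 2·t + 8 = 2·6 = 12 ⇒ t = 2.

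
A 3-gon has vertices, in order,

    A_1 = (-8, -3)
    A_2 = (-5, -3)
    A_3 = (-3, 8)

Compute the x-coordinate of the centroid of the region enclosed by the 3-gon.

Apply the surveyor's formula. First the cross-terms c_i = x_i·y_{i+1} − x_{i+1}·y_i:
  9, -49, 73  ⇒  2A = 33, A = 16.5.
Then Σ (x_i + x_{i+1})·c_i = -528, so x̄ = -528 / (6·16.5) = -16/3.

-16/3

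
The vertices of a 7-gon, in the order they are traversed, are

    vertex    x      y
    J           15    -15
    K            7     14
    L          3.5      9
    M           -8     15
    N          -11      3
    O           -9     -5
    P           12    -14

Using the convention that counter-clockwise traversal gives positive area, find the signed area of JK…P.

446.25

J→K: (15)(14) − (7)(-15) = 315
K→L: (7)(9) − (3.5)(14) = 14
L→M: (3.5)(15) − (-8)(9) = 124.5
M→N: (-8)(3) − (-11)(15) = 141
N→O: (-11)(-5) − (-9)(3) = 82
O→P: (-9)(-14) − (12)(-5) = 186
P→J: (12)(-15) − (15)(-14) = 30
Σ = 892.5
Signed area = Σ/2 = 446.25 (positive ⇒ counter-clockwise traversal).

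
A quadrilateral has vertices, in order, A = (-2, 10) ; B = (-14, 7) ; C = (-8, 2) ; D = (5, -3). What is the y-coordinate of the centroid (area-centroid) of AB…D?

224/53

Apply the shoelace formula. First the cross-terms c_i = x_i·y_{i+1} − x_{i+1}·y_i:
  126, 28, 14, 44  ⇒  2A = 212, A = 106.
Then Σ (y_i + y_{i+1})·c_i = 2688, so ȳ = 2688 / (6·106) = 224/53.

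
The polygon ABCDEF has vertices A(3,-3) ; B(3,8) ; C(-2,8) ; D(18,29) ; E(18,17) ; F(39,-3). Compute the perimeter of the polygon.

|AB| = √((0)² + (11)²) = √121 = 11
|BC| = √((-5)² + (0)²) = √25 = 5
|CD| = √((20)² + (21)²) = √841 = 29
|DE| = √((0)² + (-12)²) = √144 = 12
|EF| = √((21)² + (-20)²) = √841 = 29
|FA| = √((-36)² + (0)²) = √1296 = 36
Perimeter = 11 + 5 + 29 + 12 + 29 + 36 = 122.

122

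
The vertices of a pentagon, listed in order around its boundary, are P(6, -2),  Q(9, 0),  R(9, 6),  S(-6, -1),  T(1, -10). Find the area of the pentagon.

109

P→Q: (6)(0) − (9)(-2) = 18
Q→R: (9)(6) − (9)(0) = 54
R→S: (9)(-1) − (-6)(6) = 27
S→T: (-6)(-10) − (1)(-1) = 61
T→P: (1)(-2) − (6)(-10) = 58
Σ = 218
Area = |Σ|/2 = 109.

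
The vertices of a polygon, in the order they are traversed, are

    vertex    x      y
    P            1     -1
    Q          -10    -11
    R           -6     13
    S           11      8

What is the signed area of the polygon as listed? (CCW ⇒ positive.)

Apply Gauss's area formula: 2A = Σ (x_i·y_{i+1} − x_{i+1}·y_i), indices taken mod 4.
Σ = (-21) + (-196) + (-191) + (-19) = -427
Signed area = Σ/2 = -213.5 (negative ⇒ clockwise traversal).

-213.5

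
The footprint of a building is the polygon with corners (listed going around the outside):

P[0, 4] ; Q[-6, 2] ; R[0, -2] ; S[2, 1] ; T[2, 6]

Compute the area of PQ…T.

Apply the shoelace (surveyor's) formula: 2A = Σ (x_i·y_{i+1} − x_{i+1}·y_i), indices taken mod 5.
Cross-terms: 24, 12, 4, 10, 8  ⇒  Σ = 58
Area = |Σ|/2 = 29.

29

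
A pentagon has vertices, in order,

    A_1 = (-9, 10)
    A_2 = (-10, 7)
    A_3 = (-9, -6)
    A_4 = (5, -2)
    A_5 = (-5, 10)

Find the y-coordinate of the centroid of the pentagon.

Apply the surveyor's formula. First the cross-terms c_i = x_i·y_{i+1} − x_{i+1}·y_i:
  37, 123, 48, 40, 40  ⇒  2A = 288, A = 144.
Then Σ (y_i + y_{i+1})·c_i = 1488, so ȳ = 1488 / (6·144) = 31/18.

31/18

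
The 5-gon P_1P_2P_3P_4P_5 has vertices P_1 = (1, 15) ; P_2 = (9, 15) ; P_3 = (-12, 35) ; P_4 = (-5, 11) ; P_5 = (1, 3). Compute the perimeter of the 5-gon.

|P_1P_2| = √((8)² + (0)²) = √64 = 8
|P_2P_3| = √((-21)² + (20)²) = √841 = 29
|P_3P_4| = √((7)² + (-24)²) = √625 = 25
|P_4P_5| = √((6)² + (-8)²) = √100 = 10
|P_5P_1| = √((0)² + (12)²) = √144 = 12
Perimeter = 8 + 29 + 25 + 10 + 12 = 84.

84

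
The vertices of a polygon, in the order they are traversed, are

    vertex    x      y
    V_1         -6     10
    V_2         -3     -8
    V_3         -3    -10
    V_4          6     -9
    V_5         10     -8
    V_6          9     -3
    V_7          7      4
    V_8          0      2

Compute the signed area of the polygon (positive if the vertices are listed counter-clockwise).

Apply the shoelace formula: 2A = Σ (x_i·y_{i+1} − x_{i+1}·y_i), indices taken mod 8.
Cross-terms: 78, 6, 87, 42, 42, 57, 14, 12  ⇒  Σ = 338
Signed area = Σ/2 = 169 (positive ⇒ counter-clockwise traversal).

169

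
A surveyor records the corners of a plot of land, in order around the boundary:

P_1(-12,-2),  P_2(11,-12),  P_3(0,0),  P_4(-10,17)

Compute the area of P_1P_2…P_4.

195

P_1→P_2: (-12)(-12) − (11)(-2) = 166
P_2→P_3: (11)(0) − (0)(-12) = 0
P_3→P_4: (0)(17) − (-10)(0) = 0
P_4→P_1: (-10)(-2) − (-12)(17) = 224
Σ = 390
Area = |Σ|/2 = 195.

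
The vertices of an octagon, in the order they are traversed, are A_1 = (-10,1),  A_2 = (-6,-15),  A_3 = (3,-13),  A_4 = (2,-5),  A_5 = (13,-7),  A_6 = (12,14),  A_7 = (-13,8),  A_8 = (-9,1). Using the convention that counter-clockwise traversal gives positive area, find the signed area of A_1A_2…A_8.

472.5

Σ = (156) + (123) + (11) + (51) + (266) + (278) + (59) + (1) = 945
Signed area = Σ/2 = 472.5 (positive ⇒ counter-clockwise traversal).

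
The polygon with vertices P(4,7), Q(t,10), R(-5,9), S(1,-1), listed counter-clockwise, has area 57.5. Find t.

9

The doubled signed area Σ (x_i y_{i+1} − x_{i+1} y_i) is linear in t.
With t=0 it equals 97; the coefficient of t is 2 (from the two edges through Q).
So 2·t + 97 = 2·57.5 = 115 ⇒ t = 9.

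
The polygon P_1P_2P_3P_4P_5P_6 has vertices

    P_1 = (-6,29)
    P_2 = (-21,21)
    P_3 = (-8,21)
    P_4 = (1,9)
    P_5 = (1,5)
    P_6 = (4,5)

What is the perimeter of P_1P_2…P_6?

|P_1P_2| = √((-15)² + (-8)²) = √289 = 17
|P_2P_3| = √((13)² + (0)²) = √169 = 13
|P_3P_4| = √((9)² + (-12)²) = √225 = 15
|P_4P_5| = √((0)² + (-4)²) = √16 = 4
|P_5P_6| = √((3)² + (0)²) = √9 = 3
|P_6P_1| = √((-10)² + (24)²) = √676 = 26
Perimeter = 17 + 13 + 15 + 4 + 3 + 26 = 78.

78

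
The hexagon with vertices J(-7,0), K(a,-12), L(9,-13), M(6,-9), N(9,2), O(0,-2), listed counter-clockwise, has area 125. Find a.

0

The doubled signed area Σ (x_i y_{i+1} − x_{i+1} y_i) is linear in a.
With a=0 it equals 250; the coefficient of a is -13 (from the two edges through K).
So -13·a + 250 = 2·125 = 250 ⇒ a = 0.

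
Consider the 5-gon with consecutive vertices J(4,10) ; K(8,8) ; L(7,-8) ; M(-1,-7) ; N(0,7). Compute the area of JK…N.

Apply the shoelace (surveyor's) formula: 2A = Σ (x_i·y_{i+1} − x_{i+1}·y_i), indices taken mod 5.
Cross-terms: -48, -120, -57, -7, -28  ⇒  Σ = -260
Area = |Σ|/2 = 130.

130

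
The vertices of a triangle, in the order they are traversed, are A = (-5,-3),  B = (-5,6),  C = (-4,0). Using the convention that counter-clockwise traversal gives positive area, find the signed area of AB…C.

-4.5

Apply the surveyor's formula: 2A = Σ (x_i·y_{i+1} − x_{i+1}·y_i), indices taken mod 3.
Σ = (-45) + (24) + (12) = -9
Signed area = Σ/2 = -4.5 (negative ⇒ clockwise traversal).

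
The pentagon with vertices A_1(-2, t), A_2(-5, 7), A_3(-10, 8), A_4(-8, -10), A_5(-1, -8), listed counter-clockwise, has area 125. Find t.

Write out the shoelace sum; only the two edges meeting at A_1 involve t:
2·Area = [((-1)·t − (-2)·(-8)) + ((-2)·7 − (-5)·t)] + 248
       = 4·t + 218 = 250
⇒ t = 8.

8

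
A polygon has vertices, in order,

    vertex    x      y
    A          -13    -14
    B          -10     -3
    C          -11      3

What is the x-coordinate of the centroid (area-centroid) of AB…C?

Apply the shoelace formula. First the cross-terms c_i = x_i·y_{i+1} − x_{i+1}·y_i:
  -101, -63, 193  ⇒  2A = 29, A = 14.5.
Then Σ (x_i + x_{i+1})·c_i = -986, so x̄ = -986 / (6·14.5) = -34/3.

-34/3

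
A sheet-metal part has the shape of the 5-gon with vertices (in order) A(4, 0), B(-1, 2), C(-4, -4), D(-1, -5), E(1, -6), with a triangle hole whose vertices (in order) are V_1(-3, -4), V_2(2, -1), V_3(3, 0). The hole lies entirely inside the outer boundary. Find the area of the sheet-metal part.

Outer boundary:
Apply the shoelace formula: 2A = Σ (x_i·y_{i+1} − x_{i+1}·y_i), indices taken mod 5.
Cross-terms: 8, 12, 16, 11, 24  ⇒  Σ = 71
Area = |Σ|/2 = 35.5.
Hole:
Σ = (11) + (3) + (-12) = 2
Area = |Σ|/2 = 1.
Net area = 35.5 − 1 = 34.5.

34.5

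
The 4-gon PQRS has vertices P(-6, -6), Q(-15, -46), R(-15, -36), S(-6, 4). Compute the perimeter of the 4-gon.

102

|PQ| = √((-9)² + (-40)²) = √1681 = 41
|QR| = √((0)² + (10)²) = √100 = 10
|RS| = √((9)² + (40)²) = √1681 = 41
|SP| = √((0)² + (-10)²) = √100 = 10
Perimeter = 41 + 10 + 41 + 10 = 102.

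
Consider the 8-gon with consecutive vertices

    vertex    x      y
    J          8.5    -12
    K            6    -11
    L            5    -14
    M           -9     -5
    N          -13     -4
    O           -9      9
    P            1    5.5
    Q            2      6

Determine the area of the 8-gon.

261

Apply the shoelace (surveyor's) formula: 2A = Σ (x_i·y_{i+1} − x_{i+1}·y_i), indices taken mod 8.
Σ = (-21.5) + (-29) + (-151) + (-29) + (-153) + (-58.5) + (-5) + (-75) = -522
Area = |Σ|/2 = 261.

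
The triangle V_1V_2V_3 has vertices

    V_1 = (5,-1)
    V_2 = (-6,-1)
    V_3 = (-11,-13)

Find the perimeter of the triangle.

|V_1V_2| = √((-11)² + (0)²) = √121 = 11
|V_2V_3| = √((-5)² + (-12)²) = √169 = 13
|V_3V_1| = √((16)² + (12)²) = √400 = 20
Perimeter = 11 + 13 + 20 = 44.

44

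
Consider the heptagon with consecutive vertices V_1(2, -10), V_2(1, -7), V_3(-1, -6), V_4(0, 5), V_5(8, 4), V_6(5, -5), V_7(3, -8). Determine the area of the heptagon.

Σ = (-4) + (-13) + (-5) + (-40) + (-60) + (-25) + (-14) = -161
Area = |Σ|/2 = 80.5.

80.5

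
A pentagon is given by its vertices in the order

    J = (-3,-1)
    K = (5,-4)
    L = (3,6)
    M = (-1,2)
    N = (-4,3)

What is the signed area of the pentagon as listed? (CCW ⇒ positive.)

44.5

Cross-terms: 17, 42, 12, 5, 13  ⇒  Σ = 89
Signed area = Σ/2 = 44.5 (positive ⇒ counter-clockwise traversal).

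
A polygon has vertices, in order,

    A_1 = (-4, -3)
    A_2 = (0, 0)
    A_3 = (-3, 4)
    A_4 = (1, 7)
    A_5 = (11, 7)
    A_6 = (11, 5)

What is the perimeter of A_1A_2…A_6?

|A_1A_2| = √((4)² + (3)²) = √25 = 5
|A_2A_3| = √((-3)² + (4)²) = √25 = 5
|A_3A_4| = √((4)² + (3)²) = √25 = 5
|A_4A_5| = √((10)² + (0)²) = √100 = 10
|A_5A_6| = √((0)² + (-2)²) = √4 = 2
|A_6A_1| = √((-15)² + (-8)²) = √289 = 17
Perimeter = 5 + 5 + 5 + 10 + 2 + 17 = 44.

44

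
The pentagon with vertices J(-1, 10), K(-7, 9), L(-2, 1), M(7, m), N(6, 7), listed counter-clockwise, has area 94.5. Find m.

The doubled signed area Σ (x_i y_{i+1} − x_{i+1} y_i) is linear in m.
With m=0 it equals 181; the coefficient of m is -8 (from the two edges through M).
So -8·m + 181 = 2·94.5 = 189 ⇒ m = -1.

-1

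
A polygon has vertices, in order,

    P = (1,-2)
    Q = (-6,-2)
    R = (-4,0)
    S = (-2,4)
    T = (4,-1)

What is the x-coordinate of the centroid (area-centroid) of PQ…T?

-61/59

Apply the shoelace formula. First the cross-terms c_i = x_i·y_{i+1} − x_{i+1}·y_i:
  -14, -8, -16, -14, -7  ⇒  2A = -59, A = -29.5.
Then Σ (x_i + x_{i+1})·c_i = 183, so x̄ = 183 / (6·(-29.5)) = -61/59.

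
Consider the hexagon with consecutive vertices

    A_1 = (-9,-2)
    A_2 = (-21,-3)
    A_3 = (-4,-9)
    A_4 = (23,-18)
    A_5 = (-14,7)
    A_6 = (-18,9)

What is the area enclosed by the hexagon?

Apply the shoelace formula: 2A = Σ (x_i·y_{i+1} − x_{i+1}·y_i), indices taken mod 6.
Σ = (-15) + (177) + (279) + (-91) + (0) + (117) = 467
Area = |Σ|/2 = 233.5.

233.5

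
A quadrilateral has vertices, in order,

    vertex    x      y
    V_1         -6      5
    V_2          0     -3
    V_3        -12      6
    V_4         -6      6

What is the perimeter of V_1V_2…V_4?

32

|V_1V_2| = √((6)² + (-8)²) = √100 = 10
|V_2V_3| = √((-12)² + (9)²) = √225 = 15
|V_3V_4| = √((6)² + (0)²) = √36 = 6
|V_4V_1| = √((0)² + (-1)²) = √1 = 1
Perimeter = 10 + 15 + 6 + 1 = 32.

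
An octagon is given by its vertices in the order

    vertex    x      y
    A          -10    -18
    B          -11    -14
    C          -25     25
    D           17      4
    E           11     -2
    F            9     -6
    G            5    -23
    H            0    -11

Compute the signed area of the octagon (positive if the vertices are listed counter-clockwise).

Apply the surveyor's formula: 2A = Σ (x_i·y_{i+1} − x_{i+1}·y_i), indices taken mod 8.
Σ = (-58) + (-625) + (-525) + (-78) + (-48) + (-177) + (-55) + (-110) = -1676
Signed area = Σ/2 = -838 (negative ⇒ clockwise traversal).

-838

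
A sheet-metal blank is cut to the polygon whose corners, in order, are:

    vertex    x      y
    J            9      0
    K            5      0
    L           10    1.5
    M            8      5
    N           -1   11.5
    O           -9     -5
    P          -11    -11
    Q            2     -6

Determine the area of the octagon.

218.5

Σ = (0) + (7.5) + (38) + (97) + (108.5) + (44) + (88) + (54) = 437
Area = |Σ|/2 = 218.5.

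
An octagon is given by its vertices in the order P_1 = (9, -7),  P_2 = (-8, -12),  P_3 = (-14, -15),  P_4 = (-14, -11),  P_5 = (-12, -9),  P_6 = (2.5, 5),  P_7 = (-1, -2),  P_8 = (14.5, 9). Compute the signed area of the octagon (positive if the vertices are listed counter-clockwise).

-237

Apply the shoelace formula: 2A = Σ (x_i·y_{i+1} − x_{i+1}·y_i), indices taken mod 8.
Cross-terms: -164, -48, -56, -6, -37.5, 0, 20, -182.5  ⇒  Σ = -474
Signed area = Σ/2 = -237 (negative ⇒ clockwise traversal).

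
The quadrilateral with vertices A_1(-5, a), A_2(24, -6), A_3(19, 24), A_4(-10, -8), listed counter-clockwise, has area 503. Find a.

-7

Write out the shoelace sum; only the two edges meeting at A_1 involve a:
2·Area = [((-10)·a − (-5)·(-8)) + ((-5)·(-6) − 24·a)] + 778
       = -34·a + 768 = 1006
⇒ a = -7.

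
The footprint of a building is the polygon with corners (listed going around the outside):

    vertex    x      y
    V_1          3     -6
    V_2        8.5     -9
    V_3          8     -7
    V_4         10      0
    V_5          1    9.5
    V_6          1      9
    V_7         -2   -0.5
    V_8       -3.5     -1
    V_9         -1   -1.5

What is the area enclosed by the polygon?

116.75

Apply the shoelace formula: 2A = Σ (x_i·y_{i+1} − x_{i+1}·y_i), indices taken mod 9.
V_1→V_2: (3)(-9) − (8.5)(-6) = 24
V_2→V_3: (8.5)(-7) − (8)(-9) = 12.5
V_3→V_4: (8)(0) − (10)(-7) = 70
V_4→V_5: (10)(9.5) − (1)(0) = 95
V_5→V_6: (1)(9) − (1)(9.5) = -0.5
V_6→V_7: (1)(-0.5) − (-2)(9) = 17.5
V_7→V_8: (-2)(-1) − (-3.5)(-0.5) = 0.25
V_8→V_9: (-3.5)(-1.5) − (-1)(-1) = 4.25
V_9→V_1: (-1)(-6) − (3)(-1.5) = 10.5
Σ = 233.5
Area = |Σ|/2 = 116.75.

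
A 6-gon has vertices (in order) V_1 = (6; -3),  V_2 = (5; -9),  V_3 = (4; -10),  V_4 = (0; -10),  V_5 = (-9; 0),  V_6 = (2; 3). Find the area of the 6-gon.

Apply the shoelace (surveyor's) formula: 2A = Σ (x_i·y_{i+1} − x_{i+1}·y_i), indices taken mod 6.
V_1→V_2: (6)(-9) − (5)(-3) = -39
V_2→V_3: (5)(-10) − (4)(-9) = -14
V_3→V_4: (4)(-10) − (0)(-10) = -40
V_4→V_5: (0)(0) − (-9)(-10) = -90
V_5→V_6: (-9)(3) − (2)(0) = -27
V_6→V_1: (2)(-3) − (6)(3) = -24
Σ = -234
Area = |Σ|/2 = 117.

117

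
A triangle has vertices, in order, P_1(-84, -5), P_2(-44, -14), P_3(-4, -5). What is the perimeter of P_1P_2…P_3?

162

|P_1P_2| = √((40)² + (-9)²) = √1681 = 41
|P_2P_3| = √((40)² + (9)²) = √1681 = 41
|P_3P_1| = √((-80)² + (0)²) = √6400 = 80
Perimeter = 41 + 41 + 80 = 162.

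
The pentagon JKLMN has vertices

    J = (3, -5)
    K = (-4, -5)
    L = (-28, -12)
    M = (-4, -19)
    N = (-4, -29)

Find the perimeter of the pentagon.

|JK| = √((-7)² + (0)²) = √49 = 7
|KL| = √((-24)² + (-7)²) = √625 = 25
|LM| = √((24)² + (-7)²) = √625 = 25
|MN| = √((0)² + (-10)²) = √100 = 10
|NJ| = √((7)² + (24)²) = √625 = 25
Perimeter = 7 + 25 + 25 + 10 + 25 = 92.

92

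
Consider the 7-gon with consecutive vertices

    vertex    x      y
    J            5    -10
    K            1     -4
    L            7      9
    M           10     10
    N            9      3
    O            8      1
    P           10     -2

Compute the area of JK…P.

Σ = (-10) + (37) + (-20) + (-60) + (-15) + (-26) + (-90) = -184
Area = |Σ|/2 = 92.

92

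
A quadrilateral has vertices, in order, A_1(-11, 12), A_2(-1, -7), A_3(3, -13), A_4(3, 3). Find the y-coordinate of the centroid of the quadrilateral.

Apply Gauss's area formula. First the cross-terms c_i = x_i·y_{i+1} − x_{i+1}·y_i:
  89, 34, 48, 69  ⇒  2A = 240, A = 120.
Then Σ (y_i + y_{i+1})·c_i = 320, so ȳ = 320 / (6·120) = 4/9.

4/9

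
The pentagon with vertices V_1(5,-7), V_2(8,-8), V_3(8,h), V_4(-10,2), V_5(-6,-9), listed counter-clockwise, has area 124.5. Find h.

-2

The doubled signed area Σ (x_i y_{i+1} − x_{i+1} y_i) is linear in h.
With h=0 it equals 285; the coefficient of h is 18 (from the two edges through V_3).
So 18·h + 285 = 2·124.5 = 249 ⇒ h = -2.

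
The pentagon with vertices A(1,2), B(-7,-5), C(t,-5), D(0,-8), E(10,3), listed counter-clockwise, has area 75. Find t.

-3

The doubled signed area Σ (x_i y_{i+1} − x_{i+1} y_i) is linear in t.
With t=0 it equals 141; the coefficient of t is -3 (from the two edges through C).
So -3·t + 141 = 2·75 = 150 ⇒ t = -3.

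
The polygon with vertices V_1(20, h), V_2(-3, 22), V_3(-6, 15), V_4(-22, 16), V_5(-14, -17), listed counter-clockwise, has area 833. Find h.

3

The doubled signed area Σ (x_i y_{i+1} − x_{i+1} y_i) is linear in h.
With h=0 it equals 1699; the coefficient of h is -11 (from the two edges through V_1).
So -11·h + 1699 = 2·833 = 1666 ⇒ h = 3.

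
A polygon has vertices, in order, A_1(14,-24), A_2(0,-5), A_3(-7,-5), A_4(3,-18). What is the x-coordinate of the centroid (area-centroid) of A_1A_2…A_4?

Apply the shoelace formula. First the cross-terms c_i = x_i·y_{i+1} − x_{i+1}·y_i:
  -70, -35, 141, 180  ⇒  2A = 216, A = 108.
Then Σ (x_i + x_{i+1})·c_i = 1761, so x̄ = 1761 / (6·108) = 587/216.

587/216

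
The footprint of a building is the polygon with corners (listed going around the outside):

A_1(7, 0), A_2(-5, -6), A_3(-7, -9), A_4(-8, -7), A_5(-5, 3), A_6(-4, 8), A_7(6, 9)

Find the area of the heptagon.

148

Apply the shoelace (surveyor's) formula: 2A = Σ (x_i·y_{i+1} − x_{i+1}·y_i), indices taken mod 7.
Σ = (-42) + (3) + (-23) + (-59) + (-28) + (-84) + (-63) = -296
Area = |Σ|/2 = 148.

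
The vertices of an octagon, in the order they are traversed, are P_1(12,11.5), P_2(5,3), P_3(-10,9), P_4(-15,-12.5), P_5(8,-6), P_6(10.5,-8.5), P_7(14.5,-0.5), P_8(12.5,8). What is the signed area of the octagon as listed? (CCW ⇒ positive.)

Σ = (-21.5) + (75) + (260) + (190) + (-5) + (118) + (122.25) + (47.75) = 786.5
Signed area = Σ/2 = 393.25 (positive ⇒ counter-clockwise traversal).

393.25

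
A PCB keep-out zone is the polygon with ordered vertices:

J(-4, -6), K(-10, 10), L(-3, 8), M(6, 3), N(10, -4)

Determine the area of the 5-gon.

168.5

Σ = (-100) + (-50) + (-57) + (-54) + (-76) = -337
Area = |Σ|/2 = 168.5.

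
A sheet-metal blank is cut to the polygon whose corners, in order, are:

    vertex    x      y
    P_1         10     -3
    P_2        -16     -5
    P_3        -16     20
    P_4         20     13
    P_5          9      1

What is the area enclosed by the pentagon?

620

P_1→P_2: (10)(-5) − (-16)(-3) = -98
P_2→P_3: (-16)(20) − (-16)(-5) = -400
P_3→P_4: (-16)(13) − (20)(20) = -608
P_4→P_5: (20)(1) − (9)(13) = -97
P_5→P_1: (9)(-3) − (10)(1) = -37
Σ = -1240
Area = |Σ|/2 = 620.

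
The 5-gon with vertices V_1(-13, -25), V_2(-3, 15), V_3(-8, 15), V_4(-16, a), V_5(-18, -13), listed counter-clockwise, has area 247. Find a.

-4

The doubled signed area Σ (x_i y_{i+1} − x_{i+1} y_i) is linear in a.
With a=0 it equals 534; the coefficient of a is 10 (from the two edges through V_4).
So 10·a + 534 = 2·247 = 494 ⇒ a = -4.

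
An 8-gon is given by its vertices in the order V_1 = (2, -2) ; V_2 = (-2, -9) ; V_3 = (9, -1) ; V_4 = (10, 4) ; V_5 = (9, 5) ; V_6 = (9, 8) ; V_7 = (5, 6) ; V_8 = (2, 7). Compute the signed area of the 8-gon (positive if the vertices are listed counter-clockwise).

Apply Gauss's area formula: 2A = Σ (x_i·y_{i+1} − x_{i+1}·y_i), indices taken mod 8.
Cross-terms: -22, 83, 46, 14, 27, 14, 23, -18  ⇒  Σ = 167
Signed area = Σ/2 = 83.5 (positive ⇒ counter-clockwise traversal).

83.5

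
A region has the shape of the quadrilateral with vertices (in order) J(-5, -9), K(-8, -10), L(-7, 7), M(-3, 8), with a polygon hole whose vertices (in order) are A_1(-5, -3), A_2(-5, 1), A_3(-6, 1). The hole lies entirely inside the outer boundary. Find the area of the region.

Outer boundary:
Cross-terms: -22, -126, -35, 67  ⇒  Σ = -116
Area = |Σ|/2 = 58.
Hole:
Apply the surveyor's formula: 2A = Σ (x_i·y_{i+1} − x_{i+1}·y_i), indices taken mod 3.
Cross-terms: -20, 1, 23  ⇒  Σ = 4
Area = |Σ|/2 = 2.
Net area = 58 − 2 = 56.

56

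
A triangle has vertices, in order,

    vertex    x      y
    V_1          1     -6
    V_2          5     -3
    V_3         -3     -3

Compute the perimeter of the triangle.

18

|V_1V_2| = √((4)² + (3)²) = √25 = 5
|V_2V_3| = √((-8)² + (0)²) = √64 = 8
|V_3V_1| = √((4)² + (-3)²) = √25 = 5
Perimeter = 5 + 8 + 5 = 18.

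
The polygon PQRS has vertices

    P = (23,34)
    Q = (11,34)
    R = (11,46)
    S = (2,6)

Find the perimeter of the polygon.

|PQ| = √((-12)² + (0)²) = √144 = 12
|QR| = √((0)² + (12)²) = √144 = 12
|RS| = √((-9)² + (-40)²) = √1681 = 41
|SP| = √((21)² + (28)²) = √1225 = 35
Perimeter = 12 + 12 + 41 + 35 = 100.

100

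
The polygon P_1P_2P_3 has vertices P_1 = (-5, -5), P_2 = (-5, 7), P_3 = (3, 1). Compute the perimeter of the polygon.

|P_1P_2| = √((0)² + (12)²) = √144 = 12
|P_2P_3| = √((8)² + (-6)²) = √100 = 10
|P_3P_1| = √((-8)² + (-6)²) = √100 = 10
Perimeter = 12 + 10 + 10 = 32.

32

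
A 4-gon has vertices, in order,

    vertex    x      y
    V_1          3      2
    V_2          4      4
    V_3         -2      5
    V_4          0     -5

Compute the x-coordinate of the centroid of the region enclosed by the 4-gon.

Apply the shoelace formula. First the cross-terms c_i = x_i·y_{i+1} − x_{i+1}·y_i:
  4, 28, 10, 15  ⇒  2A = 57, A = 28.5.
Then Σ (x_i + x_{i+1})·c_i = 109, so x̄ = 109 / (6·28.5) = 109/171.

109/171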